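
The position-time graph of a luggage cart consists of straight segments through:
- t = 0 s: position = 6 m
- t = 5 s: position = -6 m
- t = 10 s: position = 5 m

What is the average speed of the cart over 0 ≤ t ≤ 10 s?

2.3 m/s

Average speed = (total path length)/(elapsed time); on a piecewise-linear x-t graph the path length is Σ|Δx|.
0–5 s: |Δx| = |-6 − 6| = 12 m
5–10 s: |Δx| = |5 − -6| = 11 m
Total path = 23 m; average speed = 23/10 = 2.3 m/s.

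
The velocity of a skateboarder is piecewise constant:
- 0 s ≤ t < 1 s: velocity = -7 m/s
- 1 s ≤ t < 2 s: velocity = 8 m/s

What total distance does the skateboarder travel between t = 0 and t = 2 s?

Distance (not displacement) is the total path length: add the absolute areas under v-t.
0–1 s: |-7| × 1 = 7 m
1–2 s: |8| × 1 = 8 m
Total distance = 15 m

15 m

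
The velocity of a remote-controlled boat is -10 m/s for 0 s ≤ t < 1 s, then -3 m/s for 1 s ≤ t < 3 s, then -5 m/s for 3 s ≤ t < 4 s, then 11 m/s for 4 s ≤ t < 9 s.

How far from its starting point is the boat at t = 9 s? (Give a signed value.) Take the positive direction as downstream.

Net displacement equals the area under the velocity-time graph (areas below the axis count negative).
0–1 s: -10 × 1 = -10 m
1–3 s: -3 × 2 = -6 m
3–4 s: -5 × 1 = -5 m
4–9 s: 11 × 5 = 55 m
Net displacement = 34 m

34 m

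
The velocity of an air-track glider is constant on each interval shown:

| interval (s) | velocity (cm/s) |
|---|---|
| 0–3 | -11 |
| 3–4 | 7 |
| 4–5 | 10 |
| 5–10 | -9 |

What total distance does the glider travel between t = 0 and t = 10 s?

Distance (not displacement) is the total path length: add the absolute areas under v-t.
0–3 s: |-11| × 3 = 33 cm
3–4 s: |7| × 1 = 7 cm
4–5 s: |10| × 1 = 10 cm
5–10 s: |-9| × 5 = 45 cm
Total distance = 95 cm

95 cm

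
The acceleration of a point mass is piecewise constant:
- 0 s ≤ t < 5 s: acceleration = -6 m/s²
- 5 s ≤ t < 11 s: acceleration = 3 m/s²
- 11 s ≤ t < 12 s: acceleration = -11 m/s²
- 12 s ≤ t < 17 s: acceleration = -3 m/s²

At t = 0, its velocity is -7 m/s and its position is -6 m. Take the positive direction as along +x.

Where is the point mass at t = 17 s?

-496 m

On each constant-a segment, Δv = aΔt and Δx = v₀Δt + ½aΔt²; chain segment to segment.
0–5 s: v starts -7 m/s; Δx = -7·5 + ½·-6·5² = -110 m; v ends -37 m/s.
5–11 s: v starts -37 m/s; Δx = -37·6 + ½·3·6² = -168 m; v ends -19 m/s.
11–12 s: v starts -19 m/s; Δx = -19·1 + ½·-11·1² = -24.5 m; v ends -30 m/s.
12–17 s: v starts -30 m/s; Δx = -30·5 + ½·-3·5² = -187.5 m; v ends -45 m/s.
x(17) = -6 + Σ Δx = -496 m.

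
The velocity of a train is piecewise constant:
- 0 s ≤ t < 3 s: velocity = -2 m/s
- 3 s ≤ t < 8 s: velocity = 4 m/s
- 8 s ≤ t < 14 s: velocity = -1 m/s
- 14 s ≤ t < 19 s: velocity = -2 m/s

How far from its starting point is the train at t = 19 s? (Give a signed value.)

-2 m

Displacement is the signed area under the v-t curve.
0–3 s: -2 × 3 = -6 m
3–8 s: 4 × 5 = 20 m
8–14 s: -1 × 6 = -6 m
14–19 s: -2 × 5 = -10 m
Net displacement = -2 m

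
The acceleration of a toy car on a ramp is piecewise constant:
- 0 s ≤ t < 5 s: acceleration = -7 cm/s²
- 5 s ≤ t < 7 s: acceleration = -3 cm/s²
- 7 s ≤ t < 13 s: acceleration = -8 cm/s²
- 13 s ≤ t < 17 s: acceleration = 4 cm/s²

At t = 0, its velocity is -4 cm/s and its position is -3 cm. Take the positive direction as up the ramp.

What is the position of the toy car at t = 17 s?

On each constant-a segment, Δv = aΔt and Δx = v₀Δt + ½aΔt²; chain segment to segment.
0–5 s: v starts -4 cm/s; Δx = -4·5 + ½·-7·5² = -107.5 cm; v ends -39 cm/s.
5–7 s: v starts -39 cm/s; Δx = -39·2 + ½·-3·2² = -84 cm; v ends -45 cm/s.
7–13 s: v starts -45 cm/s; Δx = -45·6 + ½·-8·6² = -414 cm; v ends -93 cm/s.
13–17 s: v starts -93 cm/s; Δx = -93·4 + ½·4·4² = -340 cm; v ends -77 cm/s.
x(17) = -3 + Σ Δx = -948.5 cm.

-948.5 cm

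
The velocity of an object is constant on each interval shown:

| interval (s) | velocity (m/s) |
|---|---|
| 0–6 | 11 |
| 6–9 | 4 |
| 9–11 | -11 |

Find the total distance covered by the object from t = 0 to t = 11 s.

100 m

Distance (not displacement) is the total path length: add the absolute areas under v-t.
0–6 s: |11| × 6 = 66 m
6–9 s: |4| × 3 = 12 m
9–11 s: |-11| × 2 = 22 m
Total distance = 100 m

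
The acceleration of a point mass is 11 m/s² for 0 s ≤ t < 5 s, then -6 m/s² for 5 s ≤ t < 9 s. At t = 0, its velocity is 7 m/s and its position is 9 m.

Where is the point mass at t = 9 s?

On each constant-a segment, Δv = aΔt and Δx = v₀Δt + ½aΔt²; chain segment to segment.
0–5 s: v starts 7 m/s; Δx = 7·5 + ½·11·5² = 172.5 m; v ends 62 m/s.
5–9 s: v starts 62 m/s; Δx = 62·4 + ½·-6·4² = 200 m; v ends 38 m/s.
x(9) = 9 + Σ Δx = 381.5 m.

381.5 m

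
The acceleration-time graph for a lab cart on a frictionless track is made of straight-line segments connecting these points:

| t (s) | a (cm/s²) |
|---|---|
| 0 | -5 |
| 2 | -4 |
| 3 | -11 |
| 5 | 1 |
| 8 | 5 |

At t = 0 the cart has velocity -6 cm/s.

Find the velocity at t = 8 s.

-23.5 cm/s

Δv equals the area under the a-t graph; then v = v₀ + Δv.
0–2 s: ½(-5 + -4)(2) = -9 cm/s
2–3 s: ½(-4 + -11)(1) = -7.5 cm/s
3–5 s: ½(-11 + 1)(2) = -10 cm/s
5–8 s: ½(1 + 5)(3) = 9 cm/s
Δv = -17.5 cm/s, so v(8) = -6 + (-17.5) = -23.5 cm/s.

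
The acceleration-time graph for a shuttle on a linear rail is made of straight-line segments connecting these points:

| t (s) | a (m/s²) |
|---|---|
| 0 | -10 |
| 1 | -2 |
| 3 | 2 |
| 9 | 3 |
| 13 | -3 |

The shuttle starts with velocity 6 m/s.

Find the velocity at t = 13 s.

Δv equals the area under the a-t graph; then v = v₀ + Δv.
0–1 s: ½(-10 + -2)(1) = -6 m/s
1–3 s: ½(-2 + 2)(2) = 0 m/s
3–9 s: ½(2 + 3)(6) = 15 m/s
9–13 s: ½(3 + -3)(4) = 0 m/s
Δv = 9 m/s, so v(13) = 6 + (9) = 15 m/s.

15 m/s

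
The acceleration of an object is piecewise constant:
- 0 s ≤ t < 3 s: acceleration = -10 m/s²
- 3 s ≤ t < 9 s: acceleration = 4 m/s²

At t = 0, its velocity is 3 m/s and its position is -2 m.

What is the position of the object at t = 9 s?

On each constant-a segment, Δv = aΔt and Δx = v₀Δt + ½aΔt²; chain segment to segment.
0–3 s: v starts 3 m/s; Δx = 3·3 + ½·-10·3² = -36 m; v ends -27 m/s.
3–9 s: v starts -27 m/s; Δx = -27·6 + ½·4·6² = -90 m; v ends -3 m/s.
x(9) = -2 + Σ Δx = -128 m.

-128 m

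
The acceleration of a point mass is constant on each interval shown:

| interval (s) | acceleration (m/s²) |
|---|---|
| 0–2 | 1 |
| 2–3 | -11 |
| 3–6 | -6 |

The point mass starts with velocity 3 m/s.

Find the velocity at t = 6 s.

Δv equals the area under the a-t graph; then v = v₀ + Δv.
0–2 s: 1 × 2 = 2 m/s
2–3 s: -11 × 1 = -11 m/s
3–6 s: -6 × 3 = -18 m/s
Δv = -27 m/s, so v(6) = 3 + (-27) = -24 m/s.

-24 m/s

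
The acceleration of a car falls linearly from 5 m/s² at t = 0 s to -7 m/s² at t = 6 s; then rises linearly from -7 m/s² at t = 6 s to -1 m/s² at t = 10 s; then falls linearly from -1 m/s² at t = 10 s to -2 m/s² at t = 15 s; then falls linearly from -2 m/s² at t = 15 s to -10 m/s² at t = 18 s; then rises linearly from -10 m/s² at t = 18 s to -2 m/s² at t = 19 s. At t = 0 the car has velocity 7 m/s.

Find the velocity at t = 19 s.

-46.5 m/s

Δv equals the area under the a-t graph; then v = v₀ + Δv.
0–6 s: ½(5 + -7)(6) = -6 m/s
6–10 s: ½(-7 + -1)(4) = -16 m/s
10–15 s: ½(-1 + -2)(5) = -7.5 m/s
15–18 s: ½(-2 + -10)(3) = -18 m/s
18–19 s: ½(-10 + -2)(1) = -6 m/s
Δv = -53.5 m/s, so v(19) = 7 + (-53.5) = -46.5 m/s.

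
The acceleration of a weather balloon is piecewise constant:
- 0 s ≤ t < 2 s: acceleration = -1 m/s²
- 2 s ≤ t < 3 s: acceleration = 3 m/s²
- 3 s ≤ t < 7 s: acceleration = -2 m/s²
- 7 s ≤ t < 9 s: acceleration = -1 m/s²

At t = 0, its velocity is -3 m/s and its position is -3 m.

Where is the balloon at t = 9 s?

-60.5 m

On each constant-a segment, Δv = aΔt and Δx = v₀Δt + ½aΔt²; chain segment to segment.
0–2 s: v starts -3 m/s; Δx = -3·2 + ½·-1·2² = -8 m; v ends -5 m/s.
2–3 s: v starts -5 m/s; Δx = -5·1 + ½·3·1² = -3.5 m; v ends -2 m/s.
3–7 s: v starts -2 m/s; Δx = -2·4 + ½·-2·4² = -24 m; v ends -10 m/s.
7–9 s: v starts -10 m/s; Δx = -10·2 + ½·-1·2² = -22 m; v ends -12 m/s.
x(9) = -3 + Σ Δx = -60.5 m.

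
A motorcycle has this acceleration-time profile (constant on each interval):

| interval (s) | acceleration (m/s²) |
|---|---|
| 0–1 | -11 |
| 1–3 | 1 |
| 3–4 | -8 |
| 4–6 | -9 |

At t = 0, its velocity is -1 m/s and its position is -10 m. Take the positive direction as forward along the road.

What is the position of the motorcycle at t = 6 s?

On each constant-a segment, Δv = aΔt and Δx = v₀Δt + ½aΔt²; chain segment to segment.
0–1 s: v starts -1 m/s; Δx = -1·1 + ½·-11·1² = -6.5 m; v ends -12 m/s.
1–3 s: v starts -12 m/s; Δx = -12·2 + ½·1·2² = -22 m; v ends -10 m/s.
3–4 s: v starts -10 m/s; Δx = -10·1 + ½·-8·1² = -14 m; v ends -18 m/s.
4–6 s: v starts -18 m/s; Δx = -18·2 + ½·-9·2² = -54 m; v ends -36 m/s.
x(6) = -10 + Σ Δx = -106.5 m.

-106.5 m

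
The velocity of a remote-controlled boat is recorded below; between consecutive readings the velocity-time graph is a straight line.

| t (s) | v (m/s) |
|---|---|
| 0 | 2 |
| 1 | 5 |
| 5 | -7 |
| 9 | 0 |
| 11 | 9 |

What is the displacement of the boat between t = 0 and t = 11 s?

Net displacement equals the area under the velocity-time graph (areas below the axis count negative).
0–1 s: ½(2 + 5)(1) = 3.5 m
1–5 s: ½(5 + -7)(4) = -4 m
5–9 s: ½(-7 + 0)(4) = -14 m
9–11 s: ½(0 + 9)(2) = 9 m
Net displacement = -5.5 m

-5.5 m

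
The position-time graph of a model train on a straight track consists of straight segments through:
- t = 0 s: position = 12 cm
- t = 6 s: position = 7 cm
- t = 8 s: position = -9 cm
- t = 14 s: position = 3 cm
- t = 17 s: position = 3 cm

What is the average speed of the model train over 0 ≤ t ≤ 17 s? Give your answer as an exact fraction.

33/17 cm/s

Average speed = (total path length)/(elapsed time); on a piecewise-linear x-t graph the path length is Σ|Δx|.
0–6 s: |Δx| = |7 − 12| = 5 cm
6–8 s: |Δx| = |-9 − 7| = 16 cm
8–14 s: |Δx| = |3 − -9| = 12 cm
14–17 s: |Δx| = |3 − 3| = 0 cm
Total path = 33 cm; average speed = 33/17 = 33/17 cm/s.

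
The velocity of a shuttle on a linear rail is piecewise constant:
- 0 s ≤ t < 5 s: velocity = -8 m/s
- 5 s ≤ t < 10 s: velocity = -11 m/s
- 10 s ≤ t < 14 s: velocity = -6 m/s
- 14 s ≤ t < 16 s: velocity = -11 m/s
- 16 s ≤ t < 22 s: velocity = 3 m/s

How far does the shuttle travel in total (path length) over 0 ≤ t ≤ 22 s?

159 m

Distance (not displacement) is the total path length: add the absolute areas under v-t.
0–5 s: |-8| × 5 = 40 m
5–10 s: |-11| × 5 = 55 m
10–14 s: |-6| × 4 = 24 m
14–16 s: |-11| × 2 = 22 m
16–22 s: |3| × 6 = 18 m
Total distance = 159 m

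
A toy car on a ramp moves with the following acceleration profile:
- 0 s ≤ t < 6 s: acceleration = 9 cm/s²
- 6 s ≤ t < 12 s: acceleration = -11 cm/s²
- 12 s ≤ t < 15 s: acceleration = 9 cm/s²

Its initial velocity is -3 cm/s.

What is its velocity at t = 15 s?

12 cm/s

Δv equals the area under the a-t graph; then v = v₀ + Δv.
0–6 s: 9 × 6 = 54 cm/s
6–12 s: -11 × 6 = -66 cm/s
12–15 s: 9 × 3 = 27 cm/s
Δv = 15 cm/s, so v(15) = -3 + (15) = 12 cm/s.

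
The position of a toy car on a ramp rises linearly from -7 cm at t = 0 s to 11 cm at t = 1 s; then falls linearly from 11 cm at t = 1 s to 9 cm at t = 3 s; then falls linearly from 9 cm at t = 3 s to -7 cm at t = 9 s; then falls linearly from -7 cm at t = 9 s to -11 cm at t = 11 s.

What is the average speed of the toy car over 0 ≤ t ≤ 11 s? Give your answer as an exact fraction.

40/11 cm/s

Average speed = (total path length)/(elapsed time); on a piecewise-linear x-t graph the path length is Σ|Δx|.
0–1 s: |Δx| = |11 − -7| = 18 cm
1–3 s: |Δx| = |9 − 11| = 2 cm
3–9 s: |Δx| = |-7 − 9| = 16 cm
9–11 s: |Δx| = |-11 − -7| = 4 cm
Total path = 40 cm; average speed = 40/11 = 40/11 cm/s.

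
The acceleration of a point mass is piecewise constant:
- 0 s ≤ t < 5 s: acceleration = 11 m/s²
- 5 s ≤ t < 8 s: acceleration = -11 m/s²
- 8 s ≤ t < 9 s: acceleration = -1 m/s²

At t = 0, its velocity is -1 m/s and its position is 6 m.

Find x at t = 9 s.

271.5 m

On each constant-a segment, Δv = aΔt and Δx = v₀Δt + ½aΔt²; chain segment to segment.
0–5 s: v starts -1 m/s; Δx = -1·5 + ½·11·5² = 132.5 m; v ends 54 m/s.
5–8 s: v starts 54 m/s; Δx = 54·3 + ½·-11·3² = 112.5 m; v ends 21 m/s.
8–9 s: v starts 21 m/s; Δx = 21·1 + ½·-1·1² = 20.5 m; v ends 20 m/s.
x(9) = 6 + Σ Δx = 271.5 m.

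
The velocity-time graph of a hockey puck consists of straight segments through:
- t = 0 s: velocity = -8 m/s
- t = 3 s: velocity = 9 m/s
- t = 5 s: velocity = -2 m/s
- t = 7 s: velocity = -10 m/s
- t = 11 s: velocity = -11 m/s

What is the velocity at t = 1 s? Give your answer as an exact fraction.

-7/3 m/s

On 0–3 s the graph is linear from -8 to 9 m/s: v(1) = -8 + (9 − -8)·(1 − 0)/(3 − 0) = -7/3 m/s.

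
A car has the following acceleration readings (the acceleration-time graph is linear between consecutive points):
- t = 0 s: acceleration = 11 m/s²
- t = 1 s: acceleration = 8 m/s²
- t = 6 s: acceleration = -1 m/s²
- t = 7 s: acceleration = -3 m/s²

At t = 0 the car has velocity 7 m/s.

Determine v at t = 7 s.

32 m/s

Δv equals the area under the a-t graph; then v = v₀ + Δv.
0–1 s: ½(11 + 8)(1) = 9.5 m/s
1–6 s: ½(8 + -1)(5) = 17.5 m/s
6–7 s: ½(-1 + -3)(1) = -2 m/s
Δv = 25 m/s, so v(7) = 7 + (25) = 32 m/s.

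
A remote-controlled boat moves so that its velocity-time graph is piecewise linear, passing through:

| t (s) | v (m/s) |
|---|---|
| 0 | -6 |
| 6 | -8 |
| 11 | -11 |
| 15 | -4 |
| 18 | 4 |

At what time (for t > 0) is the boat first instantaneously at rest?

v changes sign on 15–18 s (from -4 to 4); the graph is linear there, so v = 0 at t = 15 + (4)·(18 − 15)/(4 − -4) = 16.5 s.

t = 16.5 s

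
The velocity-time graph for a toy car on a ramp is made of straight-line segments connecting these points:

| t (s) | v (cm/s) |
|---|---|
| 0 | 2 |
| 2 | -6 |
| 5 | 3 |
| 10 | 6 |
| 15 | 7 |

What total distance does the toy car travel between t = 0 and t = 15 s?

67.5 cm

Total distance travelled is ∫|v| dt — sum the magnitudes of each area piece.
0–2 s: v = 0 at t = 0.5 s; triangle areas 0.5 + 4.5 = 5 cm
2–5 s: v = 0 at t = 4 s; triangle areas 6 + 1.5 = 7.5 cm
5–10 s: |½(3 + 6)(5)| = 22.5 cm
10–15 s: |½(6 + 7)(5)| = 32.5 cm
Total distance = 67.5 cm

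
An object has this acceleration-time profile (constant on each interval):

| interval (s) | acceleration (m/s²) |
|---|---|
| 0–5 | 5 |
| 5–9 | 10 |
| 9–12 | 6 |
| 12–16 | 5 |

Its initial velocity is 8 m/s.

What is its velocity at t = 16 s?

111 m/s

Δv equals the area under the a-t graph; then v = v₀ + Δv.
0–5 s: 5 × 5 = 25 m/s
5–9 s: 10 × 4 = 40 m/s
9–12 s: 6 × 3 = 18 m/s
12–16 s: 5 × 4 = 20 m/s
Δv = 103 m/s, so v(16) = 8 + (103) = 111 m/s.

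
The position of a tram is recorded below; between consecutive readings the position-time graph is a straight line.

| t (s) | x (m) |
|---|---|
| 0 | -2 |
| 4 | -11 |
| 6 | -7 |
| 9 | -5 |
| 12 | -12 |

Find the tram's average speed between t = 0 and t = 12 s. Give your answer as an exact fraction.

11/6 m/s

Average speed = (total path length)/(elapsed time); on a piecewise-linear x-t graph the path length is Σ|Δx|.
0–4 s: |Δx| = |-11 − -2| = 9 m
4–6 s: |Δx| = |-7 − -11| = 4 m
6–9 s: |Δx| = |-5 − -7| = 2 m
9–12 s: |Δx| = |-12 − -5| = 7 m
Total path = 22 m; average speed = 22/12 = 11/6 m/s.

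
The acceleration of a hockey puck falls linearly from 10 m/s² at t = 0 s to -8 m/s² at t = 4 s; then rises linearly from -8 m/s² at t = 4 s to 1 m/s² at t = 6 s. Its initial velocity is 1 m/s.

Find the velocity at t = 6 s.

-2 m/s

Δv equals the area under the a-t graph; then v = v₀ + Δv.
0–4 s: ½(10 + -8)(4) = 4 m/s
4–6 s: ½(-8 + 1)(2) = -7 m/s
Δv = -3 m/s, so v(6) = 1 + (-3) = -2 m/s.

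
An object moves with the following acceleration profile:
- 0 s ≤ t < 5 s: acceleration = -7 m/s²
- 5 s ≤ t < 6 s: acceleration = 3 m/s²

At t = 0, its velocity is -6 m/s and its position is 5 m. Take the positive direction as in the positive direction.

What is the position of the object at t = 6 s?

-152 m

On each constant-a segment, Δv = aΔt and Δx = v₀Δt + ½aΔt²; chain segment to segment.
0–5 s: v starts -6 m/s; Δx = -6·5 + ½·-7·5² = -117.5 m; v ends -41 m/s.
5–6 s: v starts -41 m/s; Δx = -41·1 + ½·3·1² = -39.5 m; v ends -38 m/s.
x(6) = 5 + Σ Δx = -152 m.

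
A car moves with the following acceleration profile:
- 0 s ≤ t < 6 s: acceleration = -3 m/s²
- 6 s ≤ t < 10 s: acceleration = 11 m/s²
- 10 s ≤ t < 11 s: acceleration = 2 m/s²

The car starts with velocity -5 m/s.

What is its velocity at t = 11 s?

Δv equals the area under the a-t graph; then v = v₀ + Δv.
0–6 s: -3 × 6 = -18 m/s
6–10 s: 11 × 4 = 44 m/s
10–11 s: 2 × 1 = 2 m/s
Δv = 28 m/s, so v(11) = -5 + (28) = 23 m/s.

23 m/s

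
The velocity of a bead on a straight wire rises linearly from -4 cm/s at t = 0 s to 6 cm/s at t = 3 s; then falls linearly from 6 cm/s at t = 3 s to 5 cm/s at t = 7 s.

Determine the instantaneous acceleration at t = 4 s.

Acceleration is the slope of the v-t graph on 3–7 s: (5 − 6)/(7 − 3) = -0.25 cm/s².

-0.25 cm/s²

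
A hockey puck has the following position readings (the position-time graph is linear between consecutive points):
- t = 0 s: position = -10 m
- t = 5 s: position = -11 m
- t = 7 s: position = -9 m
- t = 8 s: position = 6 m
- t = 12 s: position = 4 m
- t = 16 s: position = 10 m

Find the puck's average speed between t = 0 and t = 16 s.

Average speed = (total path length)/(elapsed time); on a piecewise-linear x-t graph the path length is Σ|Δx|.
0–5 s: |Δx| = |-11 − -10| = 1 m
5–7 s: |Δx| = |-9 − -11| = 2 m
7–8 s: |Δx| = |6 − -9| = 15 m
8–12 s: |Δx| = |4 − 6| = 2 m
12–16 s: |Δx| = |10 − 4| = 6 m
Total path = 26 m; average speed = 26/16 = 1.625 m/s.

1.625 m/s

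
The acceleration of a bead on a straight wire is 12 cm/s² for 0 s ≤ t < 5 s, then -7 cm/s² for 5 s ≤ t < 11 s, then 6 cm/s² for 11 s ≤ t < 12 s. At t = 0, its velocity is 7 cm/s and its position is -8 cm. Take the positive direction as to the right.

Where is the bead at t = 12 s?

On each constant-a segment, Δv = aΔt and Δx = v₀Δt + ½aΔt²; chain segment to segment.
0–5 s: v starts 7 cm/s; Δx = 7·5 + ½·12·5² = 185 cm; v ends 67 cm/s.
5–11 s: v starts 67 cm/s; Δx = 67·6 + ½·-7·6² = 276 cm; v ends 25 cm/s.
11–12 s: v starts 25 cm/s; Δx = 25·1 + ½·6·1² = 28 cm; v ends 31 cm/s.
x(12) = -8 + Σ Δx = 481 cm.

481 cm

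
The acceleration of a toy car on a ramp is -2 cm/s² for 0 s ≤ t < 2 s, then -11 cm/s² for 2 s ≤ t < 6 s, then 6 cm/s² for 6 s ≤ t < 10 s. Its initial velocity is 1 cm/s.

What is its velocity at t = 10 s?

Δv equals the area under the a-t graph; then v = v₀ + Δv.
0–2 s: -2 × 2 = -4 cm/s
2–6 s: -11 × 4 = -44 cm/s
6–10 s: 6 × 4 = 24 cm/s
Δv = -24 cm/s, so v(10) = 1 + (-24) = -23 cm/s.

-23 cm/s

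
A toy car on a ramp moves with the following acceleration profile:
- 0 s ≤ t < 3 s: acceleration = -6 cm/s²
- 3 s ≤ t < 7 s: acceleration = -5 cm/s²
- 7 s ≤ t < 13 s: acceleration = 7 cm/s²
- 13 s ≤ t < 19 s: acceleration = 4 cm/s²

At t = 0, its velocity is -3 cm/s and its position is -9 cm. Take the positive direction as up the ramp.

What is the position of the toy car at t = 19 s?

On each constant-a segment, Δv = aΔt and Δx = v₀Δt + ½aΔt²; chain segment to segment.
0–3 s: v starts -3 cm/s; Δx = -3·3 + ½·-6·3² = -36 cm; v ends -21 cm/s.
3–7 s: v starts -21 cm/s; Δx = -21·4 + ½·-5·4² = -124 cm; v ends -41 cm/s.
7–13 s: v starts -41 cm/s; Δx = -41·6 + ½·7·6² = -120 cm; v ends 1 cm/s.
13–19 s: v starts 1 cm/s; Δx = 1·6 + ½·4·6² = 78 cm; v ends 25 cm/s.
x(19) = -9 + Σ Δx = -211 cm.

-211 cm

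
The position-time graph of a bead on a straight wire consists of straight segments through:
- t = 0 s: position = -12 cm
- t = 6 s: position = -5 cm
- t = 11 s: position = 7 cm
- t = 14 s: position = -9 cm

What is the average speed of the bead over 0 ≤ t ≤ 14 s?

Average speed = (total path length)/(elapsed time); on a piecewise-linear x-t graph the path length is Σ|Δx|.
0–6 s: |Δx| = |-5 − -12| = 7 cm
6–11 s: |Δx| = |7 − -5| = 12 cm
11–14 s: |Δx| = |-9 − 7| = 16 cm
Total path = 35 cm; average speed = 35/14 = 2.5 cm/s.

2.5 cm/s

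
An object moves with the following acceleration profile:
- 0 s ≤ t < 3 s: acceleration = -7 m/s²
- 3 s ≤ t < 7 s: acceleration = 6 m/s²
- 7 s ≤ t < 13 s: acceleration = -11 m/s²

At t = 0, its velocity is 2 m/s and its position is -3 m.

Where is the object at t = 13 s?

-224.5 m

On each constant-a segment, Δv = aΔt and Δx = v₀Δt + ½aΔt²; chain segment to segment.
0–3 s: v starts 2 m/s; Δx = 2·3 + ½·-7·3² = -25.5 m; v ends -19 m/s.
3–7 s: v starts -19 m/s; Δx = -19·4 + ½·6·4² = -28 m; v ends 5 m/s.
7–13 s: v starts 5 m/s; Δx = 5·6 + ½·-11·6² = -168 m; v ends -61 m/s.
x(13) = -3 + Σ Δx = -224.5 m.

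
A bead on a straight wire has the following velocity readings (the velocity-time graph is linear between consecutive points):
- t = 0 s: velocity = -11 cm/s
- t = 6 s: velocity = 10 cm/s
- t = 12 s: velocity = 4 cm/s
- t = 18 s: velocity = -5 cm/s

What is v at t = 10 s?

6 cm/s

On 6–12 s the graph is linear from 10 to 4 cm/s: v(10) = 10 + (4 − 10)·(10 − 6)/(12 − 6) = 6 cm/s.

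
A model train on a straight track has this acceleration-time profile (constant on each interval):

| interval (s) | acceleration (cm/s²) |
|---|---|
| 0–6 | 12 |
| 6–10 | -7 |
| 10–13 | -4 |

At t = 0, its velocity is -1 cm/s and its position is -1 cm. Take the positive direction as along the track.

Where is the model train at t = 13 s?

548 cm

On each constant-a segment, Δv = aΔt and Δx = v₀Δt + ½aΔt²; chain segment to segment.
0–6 s: v starts -1 cm/s; Δx = -1·6 + ½·12·6² = 210 cm; v ends 71 cm/s.
6–10 s: v starts 71 cm/s; Δx = 71·4 + ½·-7·4² = 228 cm; v ends 43 cm/s.
10–13 s: v starts 43 cm/s; Δx = 43·3 + ½·-4·3² = 111 cm; v ends 31 cm/s.
x(13) = -1 + Σ Δx = 548 cm.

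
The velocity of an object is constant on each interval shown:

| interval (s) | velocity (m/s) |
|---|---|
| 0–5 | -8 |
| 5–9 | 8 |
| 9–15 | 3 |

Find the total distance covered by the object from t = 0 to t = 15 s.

Total distance travelled is ∫|v| dt — sum the magnitudes of each area piece.
0–5 s: |-8| × 5 = 40 m
5–9 s: |8| × 4 = 32 m
9–15 s: |3| × 6 = 18 m
Total distance = 90 m

90 m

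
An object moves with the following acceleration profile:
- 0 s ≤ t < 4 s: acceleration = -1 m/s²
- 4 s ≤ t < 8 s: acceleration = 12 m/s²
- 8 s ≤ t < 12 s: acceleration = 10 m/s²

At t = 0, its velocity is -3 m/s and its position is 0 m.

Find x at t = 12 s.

On each constant-a segment, Δv = aΔt and Δx = v₀Δt + ½aΔt²; chain segment to segment.
0–4 s: v starts -3 m/s; Δx = -3·4 + ½·-1·4² = -20 m; v ends -7 m/s.
4–8 s: v starts -7 m/s; Δx = -7·4 + ½·12·4² = 68 m; v ends 41 m/s.
8–12 s: v starts 41 m/s; Δx = 41·4 + ½·10·4² = 244 m; v ends 81 m/s.
x(12) = 0 + Σ Δx = 292 m.

292 m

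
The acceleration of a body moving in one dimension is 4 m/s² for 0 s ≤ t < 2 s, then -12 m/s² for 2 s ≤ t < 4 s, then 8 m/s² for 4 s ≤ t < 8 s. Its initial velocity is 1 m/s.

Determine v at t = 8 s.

17 m/s

Δv equals the area under the a-t graph; then v = v₀ + Δv.
0–2 s: 4 × 2 = 8 m/s
2–4 s: -12 × 2 = -24 m/s
4–8 s: 8 × 4 = 32 m/s
Δv = 16 m/s, so v(8) = 1 + (16) = 17 m/s.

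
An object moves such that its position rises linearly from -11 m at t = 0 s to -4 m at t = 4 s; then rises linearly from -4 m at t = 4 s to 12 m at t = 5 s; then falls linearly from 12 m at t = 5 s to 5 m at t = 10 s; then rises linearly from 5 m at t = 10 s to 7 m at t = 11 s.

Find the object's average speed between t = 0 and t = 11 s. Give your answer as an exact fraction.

Average speed = (total path length)/(elapsed time); on a piecewise-linear x-t graph the path length is Σ|Δx|.
0–4 s: |Δx| = |-4 − -11| = 7 m
4–5 s: |Δx| = |12 − -4| = 16 m
5–10 s: |Δx| = |5 − 12| = 7 m
10–11 s: |Δx| = |7 − 5| = 2 m
Total path = 32 m; average speed = 32/11 = 32/11 m/s.

32/11 m/s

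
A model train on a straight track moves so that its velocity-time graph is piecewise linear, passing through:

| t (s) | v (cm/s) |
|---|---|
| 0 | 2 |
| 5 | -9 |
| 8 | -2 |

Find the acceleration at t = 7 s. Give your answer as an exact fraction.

Acceleration is the slope of the v-t graph on 5–8 s: (-2 − -9)/(8 − 5) = 7/3 cm/s².

7/3 cm/s²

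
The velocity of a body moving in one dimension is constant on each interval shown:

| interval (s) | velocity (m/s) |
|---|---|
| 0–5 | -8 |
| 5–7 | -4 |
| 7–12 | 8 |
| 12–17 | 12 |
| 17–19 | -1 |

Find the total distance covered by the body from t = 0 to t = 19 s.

Distance (not displacement) is the total path length: add the absolute areas under v-t.
0–5 s: |-8| × 5 = 40 m
5–7 s: |-4| × 2 = 8 m
7–12 s: |8| × 5 = 40 m
12–17 s: |12| × 5 = 60 m
17–19 s: |-1| × 2 = 2 m
Total distance = 150 m

150 m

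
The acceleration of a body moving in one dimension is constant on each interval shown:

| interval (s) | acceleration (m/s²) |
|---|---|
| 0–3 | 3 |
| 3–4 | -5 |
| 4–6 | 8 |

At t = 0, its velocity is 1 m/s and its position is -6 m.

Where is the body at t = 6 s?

44 m

On each constant-a segment, Δv = aΔt and Δx = v₀Δt + ½aΔt²; chain segment to segment.
0–3 s: v starts 1 m/s; Δx = 1·3 + ½·3·3² = 16.5 m; v ends 10 m/s.
3–4 s: v starts 10 m/s; Δx = 10·1 + ½·-5·1² = 7.5 m; v ends 5 m/s.
4–6 s: v starts 5 m/s; Δx = 5·2 + ½·8·2² = 26 m; v ends 21 m/s.
x(6) = -6 + Σ Δx = 44 m.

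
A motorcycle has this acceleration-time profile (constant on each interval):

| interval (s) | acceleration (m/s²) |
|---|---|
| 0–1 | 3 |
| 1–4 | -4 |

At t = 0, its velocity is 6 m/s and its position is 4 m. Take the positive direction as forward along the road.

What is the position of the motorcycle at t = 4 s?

20.5 m

On each constant-a segment, Δv = aΔt and Δx = v₀Δt + ½aΔt²; chain segment to segment.
0–1 s: v starts 6 m/s; Δx = 6·1 + ½·3·1² = 7.5 m; v ends 9 m/s.
1–4 s: v starts 9 m/s; Δx = 9·3 + ½·-4·3² = 9 m; v ends -3 m/s.
x(4) = 4 + Σ Δx = 20.5 m.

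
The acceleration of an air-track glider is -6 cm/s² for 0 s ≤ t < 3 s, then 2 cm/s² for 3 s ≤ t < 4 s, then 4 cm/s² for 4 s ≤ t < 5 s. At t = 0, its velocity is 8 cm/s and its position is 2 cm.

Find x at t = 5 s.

On each constant-a segment, Δv = aΔt and Δx = v₀Δt + ½aΔt²; chain segment to segment.
0–3 s: v starts 8 cm/s; Δx = 8·3 + ½·-6·3² = -3 cm; v ends -10 cm/s.
3–4 s: v starts -10 cm/s; Δx = -10·1 + ½·2·1² = -9 cm; v ends -8 cm/s.
4–5 s: v starts -8 cm/s; Δx = -8·1 + ½·4·1² = -6 cm; v ends -4 cm/s.
x(5) = 2 + Σ Δx = -16 cm.

-16 cm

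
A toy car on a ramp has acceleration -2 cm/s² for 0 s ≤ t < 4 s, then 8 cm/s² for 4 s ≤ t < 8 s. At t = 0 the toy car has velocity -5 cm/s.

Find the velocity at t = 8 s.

Δv equals the area under the a-t graph; then v = v₀ + Δv.
0–4 s: -2 × 4 = -8 cm/s
4–8 s: 8 × 4 = 32 cm/s
Δv = 24 cm/s, so v(8) = -5 + (24) = 19 cm/s.

19 cm/s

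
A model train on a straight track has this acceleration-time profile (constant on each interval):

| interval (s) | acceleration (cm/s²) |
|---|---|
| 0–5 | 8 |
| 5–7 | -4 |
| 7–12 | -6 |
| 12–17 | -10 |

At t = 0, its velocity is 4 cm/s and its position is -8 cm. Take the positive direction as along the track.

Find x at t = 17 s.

On each constant-a segment, Δv = aΔt and Δx = v₀Δt + ½aΔt²; chain segment to segment.
0–5 s: v starts 4 cm/s; Δx = 4·5 + ½·8·5² = 120 cm; v ends 44 cm/s.
5–7 s: v starts 44 cm/s; Δx = 44·2 + ½·-4·2² = 80 cm; v ends 36 cm/s.
7–12 s: v starts 36 cm/s; Δx = 36·5 + ½·-6·5² = 105 cm; v ends 6 cm/s.
12–17 s: v starts 6 cm/s; Δx = 6·5 + ½·-10·5² = -95 cm; v ends -44 cm/s.
x(17) = -8 + Σ Δx = 202 cm.

202 cm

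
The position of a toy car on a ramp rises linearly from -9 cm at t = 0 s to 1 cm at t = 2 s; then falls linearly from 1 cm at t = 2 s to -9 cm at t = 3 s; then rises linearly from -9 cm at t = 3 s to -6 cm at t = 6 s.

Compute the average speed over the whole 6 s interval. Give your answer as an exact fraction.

Average speed = (total path length)/(elapsed time); on a piecewise-linear x-t graph the path length is Σ|Δx|.
0–2 s: |Δx| = |1 − -9| = 10 cm
2–3 s: |Δx| = |-9 − 1| = 10 cm
3–6 s: |Δx| = |-6 − -9| = 3 cm
Total path = 23 cm; average speed = 23/6 = 23/6 cm/s.

23/6 cm/s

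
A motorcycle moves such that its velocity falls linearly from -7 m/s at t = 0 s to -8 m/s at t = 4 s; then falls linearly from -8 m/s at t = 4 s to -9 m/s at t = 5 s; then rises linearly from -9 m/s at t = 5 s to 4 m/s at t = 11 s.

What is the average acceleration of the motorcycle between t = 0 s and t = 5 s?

Average acceleration = Δv/Δt = (-9 − -7)/(5 − 0) = -0.4 m/s².

-0.4 m/s²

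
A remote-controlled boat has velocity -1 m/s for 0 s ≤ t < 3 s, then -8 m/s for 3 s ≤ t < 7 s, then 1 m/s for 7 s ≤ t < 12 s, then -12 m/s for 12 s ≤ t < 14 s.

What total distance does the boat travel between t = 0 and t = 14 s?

64 m

Total distance travelled is ∫|v| dt — sum the magnitudes of each area piece.
0–3 s: |-1| × 3 = 3 m
3–7 s: |-8| × 4 = 32 m
7–12 s: |1| × 5 = 5 m
12–14 s: |-12| × 2 = 24 m
Total distance = 64 m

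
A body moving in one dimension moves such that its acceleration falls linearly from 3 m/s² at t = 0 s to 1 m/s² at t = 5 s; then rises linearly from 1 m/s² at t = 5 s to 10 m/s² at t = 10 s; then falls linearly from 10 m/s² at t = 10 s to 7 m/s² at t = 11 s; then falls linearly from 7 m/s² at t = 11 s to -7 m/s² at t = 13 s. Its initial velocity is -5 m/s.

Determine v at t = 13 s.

41 m/s

Δv equals the area under the a-t graph; then v = v₀ + Δv.
0–5 s: ½(3 + 1)(5) = 10 m/s
5–10 s: ½(1 + 10)(5) = 27.5 m/s
10–11 s: ½(10 + 7)(1) = 8.5 m/s
11–13 s: ½(7 + -7)(2) = 0 m/s
Δv = 46 m/s, so v(13) = -5 + (46) = 41 m/s.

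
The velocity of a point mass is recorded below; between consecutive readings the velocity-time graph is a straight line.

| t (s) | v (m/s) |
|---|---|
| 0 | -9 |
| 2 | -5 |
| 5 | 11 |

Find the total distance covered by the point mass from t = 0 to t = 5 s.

Distance (not displacement) is the total path length: add the absolute areas under v-t.
0–2 s: |½(-9 + -5)(2)| = 14 m
2–5 s: v = 0 at t = 2.9375 s; triangle areas 2.34375 + 11.34375 = 13.6875 m
Total distance = 27.6875 m

27.6875 m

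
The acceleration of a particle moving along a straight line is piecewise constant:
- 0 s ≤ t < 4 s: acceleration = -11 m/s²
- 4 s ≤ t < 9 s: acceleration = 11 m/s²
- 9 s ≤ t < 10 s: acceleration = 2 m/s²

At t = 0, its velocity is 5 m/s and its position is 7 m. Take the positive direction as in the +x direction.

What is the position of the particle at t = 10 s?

-101.5 m

On each constant-a segment, Δv = aΔt and Δx = v₀Δt + ½aΔt²; chain segment to segment.
0–4 s: v starts 5 m/s; Δx = 5·4 + ½·-11·4² = -68 m; v ends -39 m/s.
4–9 s: v starts -39 m/s; Δx = -39·5 + ½·11·5² = -57.5 m; v ends 16 m/s.
9–10 s: v starts 16 m/s; Δx = 16·1 + ½·2·1² = 17 m; v ends 18 m/s.
x(10) = 7 + Σ Δx = -101.5 m.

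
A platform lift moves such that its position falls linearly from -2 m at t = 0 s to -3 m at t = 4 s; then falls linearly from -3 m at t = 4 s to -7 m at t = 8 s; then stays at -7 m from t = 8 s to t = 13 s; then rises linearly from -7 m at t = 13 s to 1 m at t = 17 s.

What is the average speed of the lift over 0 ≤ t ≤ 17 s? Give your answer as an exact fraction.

13/17 m/s

Average speed = (total path length)/(elapsed time); on a piecewise-linear x-t graph the path length is Σ|Δx|.
0–4 s: |Δx| = |-3 − -2| = 1 m
4–8 s: |Δx| = |-7 − -3| = 4 m
8–13 s: |Δx| = |-7 − -7| = 0 m
13–17 s: |Δx| = |1 − -7| = 8 m
Total path = 13 m; average speed = 13/17 = 13/17 m/s.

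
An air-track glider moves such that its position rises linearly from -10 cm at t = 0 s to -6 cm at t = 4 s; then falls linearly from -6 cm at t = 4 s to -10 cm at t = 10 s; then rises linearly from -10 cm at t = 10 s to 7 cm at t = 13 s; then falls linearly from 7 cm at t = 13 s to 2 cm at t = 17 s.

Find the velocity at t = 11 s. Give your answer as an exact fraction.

17/3 cm/s

Velocity is the slope of the x-t graph on 10–13 s: (7 − -10)/(13 − 10) = 17/3 cm/s.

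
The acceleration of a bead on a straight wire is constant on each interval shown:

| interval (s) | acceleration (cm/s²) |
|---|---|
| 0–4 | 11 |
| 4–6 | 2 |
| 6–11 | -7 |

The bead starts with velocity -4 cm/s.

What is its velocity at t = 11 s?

9 cm/s

Δv equals the area under the a-t graph; then v = v₀ + Δv.
0–4 s: 11 × 4 = 44 cm/s
4–6 s: 2 × 2 = 4 cm/s
6–11 s: -7 × 5 = -35 cm/s
Δv = 13 cm/s, so v(11) = -4 + (13) = 9 cm/s.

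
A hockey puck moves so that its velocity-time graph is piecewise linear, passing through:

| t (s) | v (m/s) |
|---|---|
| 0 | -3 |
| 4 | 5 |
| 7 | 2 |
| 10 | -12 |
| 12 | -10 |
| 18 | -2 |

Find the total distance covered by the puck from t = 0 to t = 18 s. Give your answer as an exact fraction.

Total distance travelled is ∫|v| dt — sum the magnitudes of each area piece.
0–4 s: v = 0 at t = 1.5 s; triangle areas 2.25 + 6.25 = 8.5 m
4–7 s: |½(5 + 2)(3)| = 10.5 m
7–10 s: v = 0 at t = 52/7 s; triangle areas 3/7 + 108/7 = 111/7 m
10–12 s: |½(-12 + -10)(2)| = 22 m
12–18 s: |½(-10 + -2)(6)| = 36 m
Total distance = 650/7 m

650/7 m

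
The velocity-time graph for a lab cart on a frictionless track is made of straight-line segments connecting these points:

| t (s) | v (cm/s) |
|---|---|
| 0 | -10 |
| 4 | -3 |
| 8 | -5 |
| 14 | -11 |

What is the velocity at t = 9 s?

-6 cm/s

On 8–14 s the graph is linear from -5 to -11 cm/s: v(9) = -5 + (-11 − -5)·(9 − 8)/(14 − 8) = -6 cm/s.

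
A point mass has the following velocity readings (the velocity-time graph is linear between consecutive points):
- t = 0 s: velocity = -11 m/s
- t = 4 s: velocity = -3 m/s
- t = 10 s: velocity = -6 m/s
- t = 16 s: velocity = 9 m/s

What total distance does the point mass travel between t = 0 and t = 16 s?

78.4 m

Distance (not displacement) is the total path length: add the absolute areas under v-t.
0–4 s: |½(-11 + -3)(4)| = 28 m
4–10 s: |½(-3 + -6)(6)| = 27 m
10–16 s: v = 0 at t = 12.4 s; triangle areas 7.2 + 16.2 = 23.4 m
Total distance = 78.4 m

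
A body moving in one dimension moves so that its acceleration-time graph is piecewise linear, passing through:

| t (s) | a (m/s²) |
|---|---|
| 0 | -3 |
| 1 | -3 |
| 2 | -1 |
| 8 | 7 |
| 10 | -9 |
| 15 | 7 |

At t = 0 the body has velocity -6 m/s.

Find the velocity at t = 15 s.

Δv equals the area under the a-t graph; then v = v₀ + Δv.
0–1 s: -3 × 1 = -3 m/s
1–2 s: ½(-3 + -1)(1) = -2 m/s
2–8 s: ½(-1 + 7)(6) = 18 m/s
8–10 s: ½(7 + -9)(2) = -2 m/s
10–15 s: ½(-9 + 7)(5) = -5 m/s
Δv = 6 m/s, so v(15) = -6 + (6) = 0 m/s.

0 m/s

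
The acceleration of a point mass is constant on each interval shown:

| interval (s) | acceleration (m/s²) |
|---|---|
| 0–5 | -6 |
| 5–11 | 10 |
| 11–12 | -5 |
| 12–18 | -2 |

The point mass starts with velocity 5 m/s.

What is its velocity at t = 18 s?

Δv equals the area under the a-t graph; then v = v₀ + Δv.
0–5 s: -6 × 5 = -30 m/s
5–11 s: 10 × 6 = 60 m/s
11–12 s: -5 × 1 = -5 m/s
12–18 s: -2 × 6 = -12 m/s
Δv = 13 m/s, so v(18) = 5 + (13) = 18 m/s.

18 m/s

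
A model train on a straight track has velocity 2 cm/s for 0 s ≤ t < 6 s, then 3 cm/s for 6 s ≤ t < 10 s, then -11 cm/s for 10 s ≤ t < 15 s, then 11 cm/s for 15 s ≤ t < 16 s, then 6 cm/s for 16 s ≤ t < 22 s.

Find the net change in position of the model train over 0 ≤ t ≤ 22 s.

Displacement is the signed area under the v-t curve.
0–6 s: 2 × 6 = 12 cm
6–10 s: 3 × 4 = 12 cm
10–15 s: -11 × 5 = -55 cm
15–16 s: 11 × 1 = 11 cm
16–22 s: 6 × 6 = 36 cm
Net displacement = 16 cm

16 cm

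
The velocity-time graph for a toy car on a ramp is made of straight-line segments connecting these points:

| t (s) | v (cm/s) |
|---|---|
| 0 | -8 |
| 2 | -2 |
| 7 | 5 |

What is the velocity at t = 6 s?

On 2–7 s the graph is linear from -2 to 5 cm/s: v(6) = -2 + (5 − -2)·(6 − 2)/(7 − 2) = 3.6 cm/s.

3.6 cm/s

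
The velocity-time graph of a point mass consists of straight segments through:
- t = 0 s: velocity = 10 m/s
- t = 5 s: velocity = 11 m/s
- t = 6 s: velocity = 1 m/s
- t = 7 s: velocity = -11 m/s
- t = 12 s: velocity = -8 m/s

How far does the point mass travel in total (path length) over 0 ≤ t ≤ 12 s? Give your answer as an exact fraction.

1333/12 m

Total distance travelled is ∫|v| dt — sum the magnitudes of each area piece.
0–5 s: |½(10 + 11)(5)| = 52.5 m
5–6 s: |½(11 + 1)(1)| = 6 m
6–7 s: v = 0 at t = 73/12 s; triangle areas 1/24 + 121/24 = 61/12 m
7–12 s: |½(-11 + -8)(5)| = 47.5 m
Total distance = 1333/12 m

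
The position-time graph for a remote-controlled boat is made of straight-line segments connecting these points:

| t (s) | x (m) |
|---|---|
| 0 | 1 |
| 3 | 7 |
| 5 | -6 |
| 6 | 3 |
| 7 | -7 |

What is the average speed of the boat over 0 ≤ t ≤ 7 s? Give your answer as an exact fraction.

Average speed = (total path length)/(elapsed time); on a piecewise-linear x-t graph the path length is Σ|Δx|.
0–3 s: |Δx| = |7 − 1| = 6 m
3–5 s: |Δx| = |-6 − 7| = 13 m
5–6 s: |Δx| = |3 − -6| = 9 m
6–7 s: |Δx| = |-7 − 3| = 10 m
Total path = 38 m; average speed = 38/7 = 38/7 m/s.

38/7 m/s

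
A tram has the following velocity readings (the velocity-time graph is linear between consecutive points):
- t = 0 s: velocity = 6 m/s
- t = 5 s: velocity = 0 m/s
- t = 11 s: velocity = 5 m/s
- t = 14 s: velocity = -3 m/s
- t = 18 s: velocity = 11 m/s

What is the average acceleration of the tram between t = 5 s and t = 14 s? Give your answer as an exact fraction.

-1/3 m/s²

Average acceleration = Δv/Δt = (-3 − 0)/(14 − 5) = -1/3 m/s².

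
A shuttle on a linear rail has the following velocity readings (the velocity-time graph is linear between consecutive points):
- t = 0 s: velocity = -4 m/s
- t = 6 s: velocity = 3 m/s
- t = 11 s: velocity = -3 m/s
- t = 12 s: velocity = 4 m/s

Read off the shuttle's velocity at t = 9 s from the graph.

-0.6 m/s

On 6–11 s the graph is linear from 3 to -3 m/s: v(9) = 3 + (-3 − 3)·(9 − 6)/(11 − 6) = -0.6 m/s.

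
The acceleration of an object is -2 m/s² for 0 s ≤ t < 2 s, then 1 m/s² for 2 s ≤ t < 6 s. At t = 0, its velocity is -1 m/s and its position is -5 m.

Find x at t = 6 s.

On each constant-a segment, Δv = aΔt and Δx = v₀Δt + ½aΔt²; chain segment to segment.
0–2 s: v starts -1 m/s; Δx = -1·2 + ½·-2·2² = -6 m; v ends -5 m/s.
2–6 s: v starts -5 m/s; Δx = -5·4 + ½·1·4² = -12 m; v ends -1 m/s.
x(6) = -5 + Σ Δx = -23 m.

-23 m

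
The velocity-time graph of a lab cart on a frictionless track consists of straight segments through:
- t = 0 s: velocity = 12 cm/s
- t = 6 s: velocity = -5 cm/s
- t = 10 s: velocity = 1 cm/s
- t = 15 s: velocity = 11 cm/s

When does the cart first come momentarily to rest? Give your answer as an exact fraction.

t = 72/17 s

v changes sign on 0–6 s (from 12 to -5); the graph is linear there, so v = 0 at t = 0 + (-12)·(6 − 0)/(-5 − 12) = 72/17 s.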